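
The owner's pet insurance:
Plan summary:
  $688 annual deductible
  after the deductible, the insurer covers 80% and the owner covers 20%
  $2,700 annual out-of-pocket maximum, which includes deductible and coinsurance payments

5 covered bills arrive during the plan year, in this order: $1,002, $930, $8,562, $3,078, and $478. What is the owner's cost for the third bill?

Claim 1 ($1,002): deductible takes $688, $314 remains; coinsurance $314 × 20% = $62.80. Owner pays $750.80; OOP now $750.80.
Claim 2 ($930): 20% coinsurance on $930 = $186. Cost to owner: $186. OOP to date $936.80.
Claim 3 ($8,562): deductible met; 20% of $8,562 = $1,712.40. Cost to owner: $1,712.40. OOP to date $2,649.20.

$1,712.40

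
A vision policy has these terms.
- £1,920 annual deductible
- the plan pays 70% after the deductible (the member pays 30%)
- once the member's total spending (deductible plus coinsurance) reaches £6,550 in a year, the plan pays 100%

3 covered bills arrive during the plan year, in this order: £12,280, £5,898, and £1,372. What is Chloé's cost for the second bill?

£1,522

Claim 1 — £12,280: deductible takes £1,920, £10,360 remains; member's 30% is £3,108. Member owes £5,028 (running OOP £5,028).
Claim 2 — £5,898: 30% coinsurance on £5,898 = £1,769.40. OOP would hit £6,797.40 > £6,550, so the cap limits the member to £6,550 − £5,028 = £1,522.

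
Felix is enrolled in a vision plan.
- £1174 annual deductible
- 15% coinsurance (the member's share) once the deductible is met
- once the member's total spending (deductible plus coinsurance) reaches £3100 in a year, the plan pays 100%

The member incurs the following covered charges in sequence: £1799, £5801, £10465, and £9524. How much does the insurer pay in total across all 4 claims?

£24489

#1 (£1799): £1174 to deductible, leaving £625; member's 15% is £93.75. Member owes £1267.75 (running OOP £1267.75). Insurer: £1799 − £1267.75 = £531.25.
#2 (£5801): deductible met; 15% of £5801 = £870.15. Member owes £870.15 (running OOP £2137.90). Insurer: £5801 − £870.15 = £4930.85.
#3 (£10465): deductible met; 15% of £10465 = £1569.75. That would push OOP to £3707.65, over the £3100 cap, so member pays £3100 − £2137.90 = £962.10. Plan pays £10465 − £962.10 = £9502.90.
#4 (£9524): 15% coinsurance on £9524 = £1428.60. OOP would hit £4528.60 > £3100, so the cap limits the member to £3100 − £3100 = £0. Plan pays £9524 − £0 = £9524.
Insurer total = bills − member's total = £27589 − £3100 = £24489.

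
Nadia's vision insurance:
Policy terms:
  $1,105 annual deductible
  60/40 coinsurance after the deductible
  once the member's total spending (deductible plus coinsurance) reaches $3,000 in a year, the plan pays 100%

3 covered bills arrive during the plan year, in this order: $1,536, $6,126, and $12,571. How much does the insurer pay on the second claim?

#1 ($1,536): deductible takes $1,105, $431 remains; 40% of $431 = $172.40. Member owes $1,277.40 (running OOP $1,277.40). Insurer: $1,536 − $1,277.40 = $258.60.
#2 ($6,126): deductible already satisfied, so member's share is 40% × $6,126 = $2,450.40. Adding that to $1,277.40 gives $3,727.80, past the $3,000 cap; member pays only $3,000 − $1,277.40 = $1,722.60. Plan pays $6,126 − $1,722.60 = $4,403.40.

$4,403.40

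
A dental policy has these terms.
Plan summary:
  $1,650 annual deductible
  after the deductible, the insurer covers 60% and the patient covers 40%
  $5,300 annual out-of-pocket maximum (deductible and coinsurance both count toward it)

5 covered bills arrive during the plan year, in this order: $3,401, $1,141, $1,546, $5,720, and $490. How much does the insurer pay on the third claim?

Bill 1, $3,401: deductible takes $1,650, $1,751 remains; 40% of $1,751 = $700.40. Patient pays $2,350.40; OOP now $2,350.40. Plan pays $3,401 − $2,350.40 = $1,050.60.
Bill 2, $1,141: 40% coinsurance on $1,141 = $456.40. Patient pays $456.40; OOP now $2,806.80. Insurer: $1,141 − $456.40 = $684.60.
Bill 3, $1,546: 40% coinsurance on $1,546 = $618.40. Cost to patient: $618.40. OOP to date $3,425.20. Plan pays $1,546 − $618.40 = $927.60.

$927.60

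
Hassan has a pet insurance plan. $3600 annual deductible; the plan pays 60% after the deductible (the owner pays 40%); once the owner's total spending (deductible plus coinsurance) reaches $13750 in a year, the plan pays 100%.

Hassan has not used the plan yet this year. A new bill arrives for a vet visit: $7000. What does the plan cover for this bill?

$2040

Deductible not yet touched, so the first $3600 of the bill goes to the deductible.
After the $3600 deductible portion, $7000 − $3600 = $3400 is subject to coinsurance.
Owner's 40% share of $3400 is $1360.
So the owner owes $3600 + $1360 = $4960 before any cap.
Cumulative spending $0 + $4960 = $4960 stays under the $13750 maximum.
Insurer pays the balance: $7000 − $4960 = $2040.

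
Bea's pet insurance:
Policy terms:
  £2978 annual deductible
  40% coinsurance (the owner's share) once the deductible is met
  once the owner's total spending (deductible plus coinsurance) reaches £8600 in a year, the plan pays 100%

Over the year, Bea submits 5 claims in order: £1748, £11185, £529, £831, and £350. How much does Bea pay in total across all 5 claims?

£7644

#1 (£1748): fully absorbed by the deductible. Owner owes £1748 (running OOP £1748).
#2 (£11185): deductible takes £1230, £9955 remains; owner's 40% is £3982. Owner pays £5212; OOP now £6960.
#3 (£529): deductible met; 40% of £529 = £211.60. Owner owes £211.60 (running OOP £7171.60).
#4 (£831): deductible met; 40% of £831 = £332.40. Cost to owner: £332.40. OOP to date £7504.
#5 (£350): deductible met; 40% of £350 = £140. Owner owes £140 (running OOP £7644).
Total paid by the owner: £1748 + £5212 + £211.60 + £332.40 + £140 = £7644.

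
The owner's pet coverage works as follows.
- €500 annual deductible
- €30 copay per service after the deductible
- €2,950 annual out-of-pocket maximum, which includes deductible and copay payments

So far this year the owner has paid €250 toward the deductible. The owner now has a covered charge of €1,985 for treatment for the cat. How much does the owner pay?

€280

€250 of the €500 deductible is already met, leaving €250.
After the €250 deductible portion, €1,985 − €250 = €1,735 is subject to the copay.
Copay on this service: €30.
Owner responsibility before any cap: €250 + €30 = €280.
Total out-of-pocket so far would be €250 + €280 = €530, below the €2,950 cap — no reduction.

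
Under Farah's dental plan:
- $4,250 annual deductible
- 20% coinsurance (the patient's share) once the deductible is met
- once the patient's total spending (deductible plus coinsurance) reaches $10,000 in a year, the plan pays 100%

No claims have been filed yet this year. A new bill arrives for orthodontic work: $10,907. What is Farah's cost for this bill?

$5,581.40

Deductible not yet touched, so the first $4,250 of the bill goes to the deductible.
That leaves $10,907 − $4,250 = $6,657 for coinsurance.
20% of $6,657 = $1,331.40 falls to the patient.
That puts the patient's cost at $4,250 + $1,331.40 = $5,581.40 before any cap.
Cumulative spending $0 + $5,581.40 = $5,581.40 stays under the $10,000 maximum.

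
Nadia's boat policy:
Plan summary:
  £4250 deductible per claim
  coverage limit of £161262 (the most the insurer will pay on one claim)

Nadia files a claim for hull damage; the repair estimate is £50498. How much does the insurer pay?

£46248

After the deductible, £50498 − £4250 = £46248 remains.
£46248 is within the £161262 limit, so the insurer pays £46248.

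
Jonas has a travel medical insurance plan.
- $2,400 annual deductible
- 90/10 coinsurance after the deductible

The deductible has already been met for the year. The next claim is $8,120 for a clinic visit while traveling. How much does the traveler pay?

$812

With the deductible met, the entire $8,120 is subject to coinsurance.
Traveler's 10% share of $8,120 is $812.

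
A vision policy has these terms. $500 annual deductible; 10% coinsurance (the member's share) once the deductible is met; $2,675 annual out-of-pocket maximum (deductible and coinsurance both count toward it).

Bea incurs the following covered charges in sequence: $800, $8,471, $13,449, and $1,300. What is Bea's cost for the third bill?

#1 ($800): $500 finishes the deductible; $300 goes to coinsurance; coinsurance $300 × 10% = $30. Member owes $530 (running OOP $530).
#2 ($8,471): deductible met; 10% of $8,471 = $847.10. Member owes $847.10 (running OOP $1,377.10).
#3 ($13,449): deductible already satisfied, so member's share is 10% × $13,449 = $1,344.90. That would push OOP to $2,722, over the $2,675 cap, so member pays $2,675 − $1,377.10 = $1,297.90.

$1,297.90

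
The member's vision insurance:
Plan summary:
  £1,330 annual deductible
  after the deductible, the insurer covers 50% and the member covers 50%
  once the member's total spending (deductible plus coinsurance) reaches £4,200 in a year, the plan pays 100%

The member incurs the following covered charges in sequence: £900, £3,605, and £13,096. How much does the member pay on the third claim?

Claim 1 (£900): entire amount goes to the deductible. Member owes £900 (running OOP £900).
Claim 2 (£3,605): £430 to deductible, leaving £3,175; coinsurance £3,175 × 50% = £1,587.50. Member owes £2,017.50 (running OOP £2,917.50).
Claim 3 (£13,096): deductible met; 50% of £13,096 = £6,548. That would push OOP to £9,465.50, over the £4,200 cap, so member pays £4,200 − £2,917.50 = £1,282.50.

£1,282.50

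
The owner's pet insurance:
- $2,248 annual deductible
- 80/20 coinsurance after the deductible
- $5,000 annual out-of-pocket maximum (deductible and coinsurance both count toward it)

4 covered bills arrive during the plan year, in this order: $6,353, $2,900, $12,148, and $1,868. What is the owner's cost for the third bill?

$1,351

Claim 1 — $6,353: $2,248 finishes the deductible; $4,105 goes to coinsurance; owner's 20% is $821. Owner owes $3,069 (running OOP $3,069).
Claim 2 — $2,900: deductible met; 20% of $2,900 = $580. Owner pays $580; OOP now $3,649.
Claim 3 — $12,148: deductible met; 20% of $12,148 = $2,429.60. OOP would hit $6,078.60 > $5,000, so the cap limits the owner to $5,000 − $3,649 = $1,351.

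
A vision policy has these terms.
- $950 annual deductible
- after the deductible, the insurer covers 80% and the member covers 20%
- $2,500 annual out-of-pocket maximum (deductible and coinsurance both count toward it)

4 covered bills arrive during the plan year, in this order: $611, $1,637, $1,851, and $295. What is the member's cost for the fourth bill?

$59

Bill 1, $611: fully absorbed by the deductible. Member owes $611 (running OOP $611).
Bill 2, $1,637: $339 finishes the deductible; $1,298 goes to coinsurance; 20% of $1,298 = $259.60. Member pays $598.60; OOP now $1,209.60.
Bill 3, $1,851: deductible already satisfied, so member's share is 20% × $1,851 = $370.20. Cost to member: $370.20. OOP to date $1,579.80.
Bill 4, $295: 20% coinsurance on $295 = $59. Member pays $59; OOP now $1,638.80.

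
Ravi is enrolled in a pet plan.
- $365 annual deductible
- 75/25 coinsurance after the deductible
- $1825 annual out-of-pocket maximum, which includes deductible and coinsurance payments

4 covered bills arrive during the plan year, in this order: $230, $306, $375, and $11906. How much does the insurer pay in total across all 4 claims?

$10992

Bill 1, $230: all of it applies to the deductible. Owner pays $230; OOP now $230. Plan pays $230 − $230 = $0.
Bill 2, $306: deductible takes $135, $171 remains; coinsurance $171 × 25% = $42.75. Owner owes $177.75 (running OOP $407.75). Plan pays $306 − $177.75 = $128.25.
Bill 3, $375: deductible met; 25% of $375 = $93.75. Owner owes $93.75 (running OOP $501.50). Plan pays $375 − $93.75 = $281.25.
Bill 4, $11906: 25% coinsurance on $11906 = $2976.50. That would push OOP to $3478, over the $1825 cap, so owner pays $1825 − $501.50 = $1323.50. Insurer: $11906 − $1323.50 = $10582.50.
Insurer total: $0 + $128.25 + $281.25 + $10582.50 = $10992.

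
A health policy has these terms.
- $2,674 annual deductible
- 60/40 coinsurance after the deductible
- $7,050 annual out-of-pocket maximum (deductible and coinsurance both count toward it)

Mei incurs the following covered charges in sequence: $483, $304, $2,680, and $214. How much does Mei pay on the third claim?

$2,204.20

Claim 1 — $483: entire amount goes to the deductible. Cost to patient: $483. OOP to date $483.
Claim 2 — $304: entire amount goes to the deductible. Patient pays $304; OOP now $787.
Claim 3 — $2,680: $1,887 finishes the deductible; $793 goes to coinsurance; coinsurance $793 × 40% = $317.20. Cost to patient: $2,204.20. OOP to date $2,991.20.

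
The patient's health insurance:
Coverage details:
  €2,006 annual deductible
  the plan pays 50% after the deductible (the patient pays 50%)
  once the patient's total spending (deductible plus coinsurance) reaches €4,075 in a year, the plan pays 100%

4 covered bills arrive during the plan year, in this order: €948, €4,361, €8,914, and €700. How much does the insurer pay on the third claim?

Claim 1 (€948): fully absorbed by the deductible. Patient pays €948; OOP now €948. Plan pays €948 − €948 = €0.
Claim 2 (€4,361): €1,058 to deductible, leaving €3,303; coinsurance €3,303 × 50% = €1,651.50. Cost to patient: €2,709.50. OOP to date €3,657.50. Plan pays €4,361 − €2,709.50 = €1,651.50.
Claim 3 (€8,914): deductible met; 50% of €8,914 = €4,457. Adding that to €3,657.50 gives €8,114.50, past the €4,075 cap; patient pays only €4,075 − €3,657.50 = €417.50. Plan pays €8,914 − €417.50 = €8,496.50.

€8,496.50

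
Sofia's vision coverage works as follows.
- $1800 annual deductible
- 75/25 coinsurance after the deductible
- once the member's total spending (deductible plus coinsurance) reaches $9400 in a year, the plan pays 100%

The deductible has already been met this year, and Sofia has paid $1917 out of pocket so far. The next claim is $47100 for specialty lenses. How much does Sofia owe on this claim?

$7483

With the deductible met, the entire $47100 is subject to coinsurance.
Coinsurance: $47100 × 25% = $11775.
That would bring total out-of-pocket to $13692, past the $9400 cap. The member is capped at $9400 − $1917 = $7483 on this claim.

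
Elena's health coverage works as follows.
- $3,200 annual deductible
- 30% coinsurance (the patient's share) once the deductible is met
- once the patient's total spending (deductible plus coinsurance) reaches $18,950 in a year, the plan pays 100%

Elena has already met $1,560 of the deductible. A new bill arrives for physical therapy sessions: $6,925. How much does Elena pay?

Deductible still to meet: $3,200 − $1,560 = $1,640.
After the $1,640 deductible portion, $6,925 − $1,640 = $5,285 is subject to coinsurance.
30% of $5,285 = $1,585.50 falls to the patient.
That puts the patient's cost at $1,640 + $1,585.50 = $3,225.50 before any cap.
Total out-of-pocket so far would be $1,560 + $3,225.50 = $4,785.50, below the $18,950 cap — no reduction.

$3,225.50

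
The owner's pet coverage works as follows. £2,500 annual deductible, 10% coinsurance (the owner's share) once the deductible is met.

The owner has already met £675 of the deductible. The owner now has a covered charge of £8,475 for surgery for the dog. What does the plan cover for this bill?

Deductible still to meet: £2,500 − £675 = £1,825.
The remaining £6,650 (= £8,475 − £1,825) moves to coinsurance.
Owner's 10% share of £6,650 is £665.
So the owner owes £1,825 + £665 = £2,490.
The plan picks up £8,475 − £2,490 = £5,985.

£5,985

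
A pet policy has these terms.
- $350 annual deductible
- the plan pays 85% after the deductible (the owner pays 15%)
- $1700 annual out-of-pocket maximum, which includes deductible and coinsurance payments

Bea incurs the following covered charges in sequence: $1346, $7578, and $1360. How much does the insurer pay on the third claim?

#1 ($1346): $350 finishes the deductible; $996 goes to coinsurance; owner's 15% is $149.40. Cost to owner: $499.40. OOP to date $499.40. Plan pays $1346 − $499.40 = $846.60.
#2 ($7578): deductible met; 15% of $7578 = $1136.70. Owner pays $1136.70; OOP now $1636.10. Plan pays $7578 − $1136.70 = $6441.30.
#3 ($1360): deductible already satisfied, so owner's share is 15% × $1360 = $204. OOP would hit $1840.10 > $1700, so the cap limits the owner to $1700 − $1636.10 = $63.90. Plan pays $1360 − $63.90 = $1296.10.

$1296.10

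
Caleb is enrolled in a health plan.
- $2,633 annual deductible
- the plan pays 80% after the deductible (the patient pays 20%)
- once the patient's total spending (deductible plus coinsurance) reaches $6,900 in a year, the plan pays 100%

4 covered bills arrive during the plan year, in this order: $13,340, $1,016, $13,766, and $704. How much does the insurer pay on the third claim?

#1 ($13,340): $2,633 to deductible, leaving $10,707; coinsurance $10,707 × 20% = $2,141.40. Patient pays $4,774.40; OOP now $4,774.40. Insurer: $13,340 − $4,774.40 = $8,565.60.
#2 ($1,016): 20% coinsurance on $1,016 = $203.20. Patient pays $203.20; OOP now $4,977.60. Plan pays $1,016 − $203.20 = $812.80.
#3 ($13,766): deductible already satisfied, so patient's share is 20% × $13,766 = $2,753.20. That would push OOP to $7,730.80, over the $6,900 cap, so patient pays $6,900 − $4,977.60 = $1,922.40. Plan pays $13,766 − $1,922.40 = $11,843.60.

$11,843.60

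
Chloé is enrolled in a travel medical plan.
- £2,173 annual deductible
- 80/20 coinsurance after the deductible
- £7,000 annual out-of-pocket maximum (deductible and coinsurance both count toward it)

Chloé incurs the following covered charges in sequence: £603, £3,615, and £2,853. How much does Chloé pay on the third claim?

£570.60

Bill 1, £603: all of it applies to the deductible. Traveler owes £603 (running OOP £603).
Bill 2, £3,615: £1,570 to deductible, leaving £2,045; coinsurance £2,045 × 20% = £409. Cost to traveler: £1,979. OOP to date £2,582.
Bill 3, £2,853: deductible already satisfied, so traveler's share is 20% × £2,853 = £570.60. Traveler owes £570.60 (running OOP £3,152.60).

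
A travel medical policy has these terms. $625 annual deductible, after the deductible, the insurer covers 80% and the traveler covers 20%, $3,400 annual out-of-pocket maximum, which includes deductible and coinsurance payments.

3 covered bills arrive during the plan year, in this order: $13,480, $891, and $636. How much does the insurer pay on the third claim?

#1 ($13,480): deductible takes $625, $12,855 remains; traveler's 20% is $2,571. Traveler owes $3,196 (running OOP $3,196). Plan pays $13,480 − $3,196 = $10,284.
#2 ($891): deductible met; 20% of $891 = $178.20. Traveler owes $178.20 (running OOP $3,374.20). Insurer: $891 − $178.20 = $712.80.
#3 ($636): deductible already satisfied, so traveler's share is 20% × $636 = $127.20. OOP would hit $3,501.40 > $3,400, so the cap limits the traveler to $3,400 − $3,374.20 = $25.80. Insurer: $636 − $25.80 = $610.20.

$610.20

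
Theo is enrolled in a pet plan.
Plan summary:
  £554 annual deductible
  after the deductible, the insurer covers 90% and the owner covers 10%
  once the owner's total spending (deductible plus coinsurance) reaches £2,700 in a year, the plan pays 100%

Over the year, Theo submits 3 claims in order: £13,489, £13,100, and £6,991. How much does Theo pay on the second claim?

Claim 1 (£13,489): £554 finishes the deductible; £12,935 goes to coinsurance; 10% of £12,935 = £1,293.50. Cost to owner: £1,847.50. OOP to date £1,847.50.
Claim 2 (£13,100): deductible met; 10% of £13,100 = £1,310. Adding that to £1,847.50 gives £3,157.50, past the £2,700 cap; owner pays only £2,700 − £1,847.50 = £852.50.

£852.50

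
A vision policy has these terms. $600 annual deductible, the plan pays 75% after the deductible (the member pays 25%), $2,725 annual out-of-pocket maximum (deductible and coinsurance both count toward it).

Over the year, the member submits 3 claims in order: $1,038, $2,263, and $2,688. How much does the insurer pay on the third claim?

Bill 1, $1,038: $600 to deductible, leaving $438; coinsurance $438 × 25% = $109.50. Member pays $709.50; OOP now $709.50. Plan pays $1,038 − $709.50 = $328.50.
Bill 2, $2,263: deductible already satisfied, so member's share is 25% × $2,263 = $565.75. Member pays $565.75; OOP now $1,275.25. Plan pays $2,263 − $565.75 = $1,697.25.
Bill 3, $2,688: deductible met; 25% of $2,688 = $672. Member pays $672; OOP now $1,947.25. Insurer: $2,688 − $672 = $2,016.

$2,016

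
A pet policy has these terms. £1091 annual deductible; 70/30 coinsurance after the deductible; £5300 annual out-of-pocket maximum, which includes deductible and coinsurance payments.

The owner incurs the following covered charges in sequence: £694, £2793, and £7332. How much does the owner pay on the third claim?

Bill 1, £694: entire amount goes to the deductible. Owner owes £694 (running OOP £694).
Bill 2, £2793: £397 finishes the deductible; £2396 goes to coinsurance; 30% of £2396 = £718.80. Owner pays £1115.80; OOP now £1809.80.
Bill 3, £7332: deductible already satisfied, so owner's share is 30% × £7332 = £2199.60. Owner owes £2199.60 (running OOP £4009.40).

£2199.60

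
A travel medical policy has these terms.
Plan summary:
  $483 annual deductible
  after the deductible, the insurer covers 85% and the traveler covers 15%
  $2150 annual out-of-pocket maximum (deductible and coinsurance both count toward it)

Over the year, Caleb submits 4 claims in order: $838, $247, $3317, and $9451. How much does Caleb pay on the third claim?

Claim 1 ($838): deductible takes $483, $355 remains; traveler's 15% is $53.25. Cost to traveler: $536.25. OOP to date $536.25.
Claim 2 ($247): deductible met; 15% of $247 = $37.05. Traveler pays $37.05; OOP now $573.30.
Claim 3 ($3317): deductible already satisfied, so traveler's share is 15% × $3317 = $497.55. Traveler pays $497.55; OOP now $1070.85.

$497.55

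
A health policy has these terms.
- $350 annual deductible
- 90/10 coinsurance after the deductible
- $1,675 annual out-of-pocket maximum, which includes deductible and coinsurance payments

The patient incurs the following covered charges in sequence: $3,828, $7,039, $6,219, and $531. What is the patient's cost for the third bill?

#1 ($3,828): $350 to deductible, leaving $3,478; patient's 10% is $347.80. Cost to patient: $697.80. OOP to date $697.80.
#2 ($7,039): deductible met; 10% of $7,039 = $703.90. Cost to patient: $703.90. OOP to date $1,401.70.
#3 ($6,219): 10% coinsurance on $6,219 = $621.90. OOP would hit $2,023.60 > $1,675, so the cap limits the patient to $1,675 − $1,401.70 = $273.30.

$273.30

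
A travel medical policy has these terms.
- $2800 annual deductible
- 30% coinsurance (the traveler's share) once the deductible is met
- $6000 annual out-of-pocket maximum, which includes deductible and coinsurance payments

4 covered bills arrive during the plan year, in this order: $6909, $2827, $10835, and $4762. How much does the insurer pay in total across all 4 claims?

$19333

#1 ($6909): deductible takes $2800, $4109 remains; 30% of $4109 = $1232.70. Traveler pays $4032.70; OOP now $4032.70. Insurer: $6909 − $4032.70 = $2876.30.
#2 ($2827): deductible already satisfied, so traveler's share is 30% × $2827 = $848.10. Traveler owes $848.10 (running OOP $4880.80). Insurer: $2827 − $848.10 = $1978.90.
#3 ($10835): 30% coinsurance on $10835 = $3250.50. Adding that to $4880.80 gives $8131.30, past the $6000 cap; traveler pays only $6000 − $4880.80 = $1119.20. Plan pays $10835 − $1119.20 = $9715.80.
#4 ($4762): 30% coinsurance on $4762 = $1428.60. Adding that to $6000 gives $7428.60, past the $6000 cap; traveler pays only $6000 − $6000 = $0. Insurer: $4762 − $0 = $4762.
Insurer total: $2876.30 + $1978.90 + $9715.80 + $4762 = $19333.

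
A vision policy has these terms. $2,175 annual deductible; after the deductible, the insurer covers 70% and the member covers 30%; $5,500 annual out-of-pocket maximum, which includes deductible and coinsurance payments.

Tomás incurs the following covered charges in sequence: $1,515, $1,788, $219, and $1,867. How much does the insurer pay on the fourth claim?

Claim 1 — $1,515: entire amount goes to the deductible. Member pays $1,515; OOP now $1,515. Plan pays $1,515 − $1,515 = $0.
Claim 2 — $1,788: deductible takes $660, $1,128 remains; member's 30% is $338.40. Member owes $998.40 (running OOP $2,513.40). Plan pays $1,788 − $998.40 = $789.60.
Claim 3 — $219: deductible already satisfied, so member's share is 30% × $219 = $65.70. Member pays $65.70; OOP now $2,579.10. Insurer: $219 − $65.70 = $153.30.
Claim 4 — $1,867: 30% coinsurance on $1,867 = $560.10. Cost to member: $560.10. OOP to date $3,139.20. Plan pays $1,867 − $560.10 = $1,306.90.

$1,306.90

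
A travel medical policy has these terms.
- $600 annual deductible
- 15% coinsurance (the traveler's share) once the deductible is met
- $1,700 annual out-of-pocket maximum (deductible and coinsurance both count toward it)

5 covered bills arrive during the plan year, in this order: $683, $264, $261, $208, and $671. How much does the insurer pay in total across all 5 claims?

$1,263.95

#1 ($683): deductible takes $600, $83 remains; coinsurance $83 × 15% = $12.45. Traveler pays $612.45; OOP now $612.45. Insurer: $683 − $612.45 = $70.55.
#2 ($264): deductible already satisfied, so traveler's share is 15% × $264 = $39.60. Traveler owes $39.60 (running OOP $652.05). Insurer: $264 − $39.60 = $224.40.
#3 ($261): deductible already satisfied, so traveler's share is 15% × $261 = $39.15. Traveler pays $39.15; OOP now $691.20. Insurer: $261 − $39.15 = $221.85.
#4 ($208): deductible already satisfied, so traveler's share is 15% × $208 = $31.20. Traveler owes $31.20 (running OOP $722.40). Insurer: $208 − $31.20 = $176.80.
#5 ($671): deductible met; 15% of $671 = $100.65. Traveler owes $100.65 (running OOP $823.05). Plan pays $671 − $100.65 = $570.35.
Insurer total = bills − traveler's total = $2,087 − $823.05 = $1,263.95.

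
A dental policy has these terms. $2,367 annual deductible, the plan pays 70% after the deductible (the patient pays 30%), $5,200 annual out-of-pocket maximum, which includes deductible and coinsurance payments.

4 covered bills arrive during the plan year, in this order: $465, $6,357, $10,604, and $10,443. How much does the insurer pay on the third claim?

$9,107.50

Claim 1 ($465): all of it applies to the deductible. Patient pays $465; OOP now $465. Plan pays $465 − $465 = $0.
Claim 2 ($6,357): $1,902 to deductible, leaving $4,455; coinsurance $4,455 × 30% = $1,336.50. Cost to patient: $3,238.50. OOP to date $3,703.50. Insurer: $6,357 − $3,238.50 = $3,118.50.
Claim 3 ($10,604): 30% coinsurance on $10,604 = $3,181.20. Adding that to $3,703.50 gives $6,884.70, past the $5,200 cap; patient pays only $5,200 − $3,703.50 = $1,496.50. Insurer: $10,604 − $1,496.50 = $9,107.50.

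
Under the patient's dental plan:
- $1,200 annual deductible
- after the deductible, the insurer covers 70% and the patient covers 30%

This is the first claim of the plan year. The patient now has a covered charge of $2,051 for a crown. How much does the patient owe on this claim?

$1,455.30

Deductible not yet touched, so the first $1,200 of the bill goes to the deductible.
The remaining $851 (= $2,051 − $1,200) moves to coinsurance.
Coinsurance: $851 × 30% = $255.30.
That puts the patient's cost at $1,200 + $255.30 = $1,455.30.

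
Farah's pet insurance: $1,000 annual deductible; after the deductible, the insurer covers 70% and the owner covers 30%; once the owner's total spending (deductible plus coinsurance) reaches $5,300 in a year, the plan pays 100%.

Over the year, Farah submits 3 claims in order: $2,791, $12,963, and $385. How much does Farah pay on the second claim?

Bill 1, $2,791: deductible takes $1,000, $1,791 remains; coinsurance $1,791 × 30% = $537.30. Cost to owner: $1,537.30. OOP to date $1,537.30.
Bill 2, $12,963: deductible already satisfied, so owner's share is 30% × $12,963 = $3,888.90. OOP would hit $5,426.20 > $5,300, so the cap limits the owner to $5,300 − $1,537.30 = $3,762.70.

$3,762.70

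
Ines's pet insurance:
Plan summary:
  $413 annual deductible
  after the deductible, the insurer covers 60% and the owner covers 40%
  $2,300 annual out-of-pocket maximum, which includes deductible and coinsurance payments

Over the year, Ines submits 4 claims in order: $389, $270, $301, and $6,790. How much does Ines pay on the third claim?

$120.40

Claim 1 — $389: all of it applies to the deductible. Owner owes $389 (running OOP $389).
Claim 2 — $270: $24 finishes the deductible; $246 goes to coinsurance; owner's 40% is $98.40. Owner owes $122.40 (running OOP $511.40).
Claim 3 — $301: deductible met; 40% of $301 = $120.40. Owner owes $120.40 (running OOP $631.80).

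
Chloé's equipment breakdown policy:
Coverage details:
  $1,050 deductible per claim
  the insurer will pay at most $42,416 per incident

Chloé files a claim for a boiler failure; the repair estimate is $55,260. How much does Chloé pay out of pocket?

$12,844

Subtract the deductible: $55,260 − $1,050 = $54,210.
The $42,416 per-incident cap binds; insurer pays $42,416.
Out of pocket: $55,260 − $42,416 = $12,844.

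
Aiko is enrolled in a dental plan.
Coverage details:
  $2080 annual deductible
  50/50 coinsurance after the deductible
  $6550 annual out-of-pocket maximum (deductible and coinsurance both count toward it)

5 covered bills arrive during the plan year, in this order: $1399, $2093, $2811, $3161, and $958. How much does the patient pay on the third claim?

Bill 1, $1399: fully absorbed by the deductible. Cost to patient: $1399. OOP to date $1399.
Bill 2, $2093: $681 to deductible, leaving $1412; 50% of $1412 = $706. Patient pays $1387; OOP now $2786.
Bill 3, $2811: deductible already satisfied, so patient's share is 50% × $2811 = $1405.50. Patient owes $1405.50 (running OOP $4191.50).

$1405.50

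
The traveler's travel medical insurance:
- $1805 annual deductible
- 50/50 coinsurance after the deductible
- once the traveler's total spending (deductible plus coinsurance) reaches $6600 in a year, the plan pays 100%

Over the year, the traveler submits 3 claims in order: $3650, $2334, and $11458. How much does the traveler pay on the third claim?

$2705.50

Bill 1, $3650: deductible takes $1805, $1845 remains; traveler's 50% is $922.50. Traveler owes $2727.50 (running OOP $2727.50).
Bill 2, $2334: deductible met; 50% of $2334 = $1167. Cost to traveler: $1167. OOP to date $3894.50.
Bill 3, $11458: deductible already satisfied, so traveler's share is 50% × $11458 = $5729. OOP would hit $9623.50 > $6600, so the cap limits the traveler to $6600 − $3894.50 = $2705.50.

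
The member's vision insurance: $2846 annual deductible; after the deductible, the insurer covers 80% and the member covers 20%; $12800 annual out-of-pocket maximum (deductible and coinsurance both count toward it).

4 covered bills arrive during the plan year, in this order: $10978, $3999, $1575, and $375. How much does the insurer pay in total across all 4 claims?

$11264.80

Claim 1 — $10978: deductible takes $2846, $8132 remains; 20% of $8132 = $1626.40. Member owes $4472.40 (running OOP $4472.40). Insurer: $10978 − $4472.40 = $6505.60.
Claim 2 — $3999: deductible already satisfied, so member's share is 20% × $3999 = $799.80. Member pays $799.80; OOP now $5272.20. Plan pays $3999 − $799.80 = $3199.20.
Claim 3 — $1575: deductible met; 20% of $1575 = $315. Member owes $315 (running OOP $5587.20). Insurer: $1575 − $315 = $1260.
Claim 4 — $375: 20% coinsurance on $375 = $75. Member pays $75; OOP now $5662.20. Plan pays $375 − $75 = $300.
Insurer total: $6505.60 + $3199.20 + $1260 + $300 = $11264.80.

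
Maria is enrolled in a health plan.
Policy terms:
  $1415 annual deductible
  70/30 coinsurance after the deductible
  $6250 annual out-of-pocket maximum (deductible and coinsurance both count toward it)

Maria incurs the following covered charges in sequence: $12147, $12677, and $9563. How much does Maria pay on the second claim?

Claim 1 ($12147): $1415 finishes the deductible; $10732 goes to coinsurance; 30% of $10732 = $3219.60. Cost to patient: $4634.60. OOP to date $4634.60.
Claim 2 ($12677): deductible met; 30% of $12677 = $3803.10. Adding that to $4634.60 gives $8437.70, past the $6250 cap; patient pays only $6250 − $4634.60 = $1615.40.

$1615.40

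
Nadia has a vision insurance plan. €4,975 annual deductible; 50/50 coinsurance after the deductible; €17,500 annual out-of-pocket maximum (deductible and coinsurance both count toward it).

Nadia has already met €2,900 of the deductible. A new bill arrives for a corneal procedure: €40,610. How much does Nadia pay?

Deductible still to meet: €4,975 − €2,900 = €2,075.
After the €2,075 deductible portion, €40,610 − €2,075 = €38,535 is subject to coinsurance.
Member's 50% share of €38,535 is €19,267.50.
So the member owes €2,075 + €19,267.50 = €21,342.50 before any cap.
That would bring total out-of-pocket to €24,242.50, past the €17,500 cap. The member is capped at €17,500 − €2,900 = €14,600 on this claim.

€14,600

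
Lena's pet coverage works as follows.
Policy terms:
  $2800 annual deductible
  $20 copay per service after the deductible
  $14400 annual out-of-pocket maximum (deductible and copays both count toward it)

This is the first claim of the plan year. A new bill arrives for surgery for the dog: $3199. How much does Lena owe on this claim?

The full $2800 deductible is still open; $2800 of this bill applies to it.
That leaves $3199 − $2800 = $399 for the copay.
Copay on this service: $20.
That puts the owner's cost at $2800 + $20 = $2820 before any cap.
Year-to-date out-of-pocket becomes $0 + $2820 = $2820, still under the $14400 maximum, so no cap applies.

$2820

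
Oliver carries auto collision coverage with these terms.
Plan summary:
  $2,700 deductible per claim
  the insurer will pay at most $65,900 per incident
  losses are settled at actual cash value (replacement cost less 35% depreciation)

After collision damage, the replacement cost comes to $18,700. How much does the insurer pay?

$9,455

At 35% depreciation, ACV = $18,700 − $6,545 = $12,155.
After the deductible, $12,155 − $2,700 = $9,455 remains.
$9,455 ≤ $65,900, so the limit doesn't bind; insurer pays $9,455.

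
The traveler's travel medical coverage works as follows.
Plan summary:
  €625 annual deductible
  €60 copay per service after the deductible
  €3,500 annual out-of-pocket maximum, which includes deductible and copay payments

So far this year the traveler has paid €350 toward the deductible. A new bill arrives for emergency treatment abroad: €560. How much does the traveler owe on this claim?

Remaining deductible: €625 − €350 = €275.
That leaves €560 − €275 = €285 for the copay.
Copay on this service: €60.
So the traveler owes €275 + €60 = €335 before any cap.
Total out-of-pocket so far would be €350 + €335 = €685, below the €3,500 cap — no reduction.

€335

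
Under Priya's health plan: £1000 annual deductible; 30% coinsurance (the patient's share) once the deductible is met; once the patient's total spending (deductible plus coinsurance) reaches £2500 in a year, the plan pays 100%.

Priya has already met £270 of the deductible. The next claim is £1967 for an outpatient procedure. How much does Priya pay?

£1101.10

Remaining deductible: £1000 − £270 = £730.
The remaining £1237 (= £1967 − £730) moves to coinsurance.
Patient's 30% share of £1237 is £371.10.
That puts the patient's cost at £730 + £371.10 = £1101.10 before any cap.
Total out-of-pocket so far would be £270 + £1101.10 = £1371.10, below the £2500 cap — no reduction.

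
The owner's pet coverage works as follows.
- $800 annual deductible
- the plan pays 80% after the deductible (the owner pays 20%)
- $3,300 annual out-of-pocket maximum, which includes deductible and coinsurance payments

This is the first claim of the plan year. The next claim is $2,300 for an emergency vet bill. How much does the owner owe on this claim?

$1,100

The full $800 deductible is still open; $800 of this bill applies to it.
After the $800 deductible portion, $2,300 − $800 = $1,500 is subject to coinsurance.
20% of $1,500 = $300 falls to the owner.
That puts the owner's cost at $800 + $300 = $1,100 before any cap.
Cumulative spending $0 + $1,100 = $1,100 stays under the $3,300 maximum.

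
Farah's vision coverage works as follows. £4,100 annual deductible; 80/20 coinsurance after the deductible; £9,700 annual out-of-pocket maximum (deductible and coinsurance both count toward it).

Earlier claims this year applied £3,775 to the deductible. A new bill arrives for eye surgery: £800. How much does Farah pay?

£420

Deductible still to meet: £4,100 − £3,775 = £325.
After the £325 deductible portion, £800 − £325 = £475 is subject to coinsurance.
20% of £475 = £95 falls to the member.
That puts the member's cost at £325 + £95 = £420 before any cap.
Cumulative spending £3,775 + £420 = £4,195 stays under the £9,700 maximum.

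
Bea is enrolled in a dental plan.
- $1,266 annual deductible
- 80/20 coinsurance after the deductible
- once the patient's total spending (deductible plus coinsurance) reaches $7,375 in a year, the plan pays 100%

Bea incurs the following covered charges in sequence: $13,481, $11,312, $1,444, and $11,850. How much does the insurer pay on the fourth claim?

Bill 1, $13,481: $1,266 to deductible, leaving $12,215; patient's 20% is $2,443. Cost to patient: $3,709. OOP to date $3,709. Insurer: $13,481 − $3,709 = $9,772.
Bill 2, $11,312: deductible met; 20% of $11,312 = $2,262.40. Cost to patient: $2,262.40. OOP to date $5,971.40. Plan pays $11,312 − $2,262.40 = $9,049.60.
Bill 3, $1,444: deductible met; 20% of $1,444 = $288.80. Cost to patient: $288.80. OOP to date $6,260.20. Insurer: $1,444 − $288.80 = $1,155.20.
Bill 4, $11,850: 20% coinsurance on $11,850 = $2,370. OOP would hit $8,630.20 > $7,375, so the cap limits the patient to $7,375 − $6,260.20 = $1,114.80. Insurer: $11,850 − $1,114.80 = $10,735.20.

$10,735.20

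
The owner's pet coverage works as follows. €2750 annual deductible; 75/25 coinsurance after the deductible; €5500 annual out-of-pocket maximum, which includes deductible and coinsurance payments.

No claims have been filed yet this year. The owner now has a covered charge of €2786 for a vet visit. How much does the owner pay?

Deductible not yet touched, so the first €2750 of the bill goes to the deductible.
After the €2750 deductible portion, €2786 − €2750 = €36 is subject to coinsurance.
25% of €36 = €9 falls to the owner.
So the owner owes €2750 + €9 = €2759 before any cap.
Total out-of-pocket so far would be €0 + €2759 = €2759, below the €5500 cap — no reduction.

€2759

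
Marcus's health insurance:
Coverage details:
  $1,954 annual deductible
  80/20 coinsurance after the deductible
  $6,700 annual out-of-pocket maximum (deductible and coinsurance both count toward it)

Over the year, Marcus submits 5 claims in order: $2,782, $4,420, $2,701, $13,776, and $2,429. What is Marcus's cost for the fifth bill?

Bill 1, $2,782: $1,954 to deductible, leaving $828; patient's 20% is $165.60. Cost to patient: $2,119.60. OOP to date $2,119.60.
Bill 2, $4,420: deductible already satisfied, so patient's share is 20% × $4,420 = $884. Patient owes $884 (running OOP $3,003.60).
Bill 3, $2,701: deductible already satisfied, so patient's share is 20% × $2,701 = $540.20. Patient pays $540.20; OOP now $3,543.80.
Bill 4, $13,776: 20% coinsurance on $13,776 = $2,755.20. Patient pays $2,755.20; OOP now $6,299.
Bill 5, $2,429: deductible met; 20% of $2,429 = $485.80. That would push OOP to $6,784.80, over the $6,700 cap, so patient pays $6,700 − $6,299 = $401.

$401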